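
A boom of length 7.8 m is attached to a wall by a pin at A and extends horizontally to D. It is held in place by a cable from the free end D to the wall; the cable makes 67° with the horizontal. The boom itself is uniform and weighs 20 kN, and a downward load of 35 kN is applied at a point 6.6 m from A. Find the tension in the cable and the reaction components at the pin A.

T = 43.04 kN, A_x = 16.82 kN, A_y = 15.38 kN

ΣM about A: T·sin67°·7.8 − 20·3.9 − 35·6.6 = 0 → T = 309/(7.8·0.920505) = 43.0366 ≈ 43.04 kN.
ΣF_x = 0: A_x − T·cos67° = 0 → A_x = 43.0366 × 0.390731 = 16.82 kN.
ΣF_y = 0: A_y + T·sin67° − 20 − 35 = 0 → A_y = 55 − 43.0366 × 0.920505 = 15.38 kN.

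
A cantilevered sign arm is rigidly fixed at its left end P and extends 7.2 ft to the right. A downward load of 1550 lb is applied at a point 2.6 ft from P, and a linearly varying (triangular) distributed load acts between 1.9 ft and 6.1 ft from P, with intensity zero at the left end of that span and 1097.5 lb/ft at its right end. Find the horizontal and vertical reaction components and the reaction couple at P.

Resultant of the triangular load: ½ × 1097.5 × 4.2 = 2304.75 lb, acting at 4.7 ft from P (one-third of the span from the peak).
ΣF_x = 0: P_x = 0.
ΣF_y = 0: P_y − 1550 − ½·1097.5·4.2 = 0 → P_y = 3855 lb.
ΣM about P: M_P − 1550·2.6 − (½·1097.5·4.2)·4.7 = 0 → M_P = 14860 lb·ft.

P_x = 0, P_y = 3855 lb, M_P = 14860 lb·ft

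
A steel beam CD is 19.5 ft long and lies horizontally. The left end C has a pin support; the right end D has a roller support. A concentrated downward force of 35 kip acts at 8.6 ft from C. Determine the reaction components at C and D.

C_x = 0, C_y = 19.56 kip, D_y = 15.44 kip

Taking moments about C: D_y·19.5 − 35·8.6 = 0 → D_y = 301/19.5 = 15.4359 ≈ 15.44 kip.
ΣF_y = 0: C_y + 15.4359 − 35 = 0 → C_y = 19.56 kip.
ΣF_x = 0: no horizontal applied forces, so C_x = 0.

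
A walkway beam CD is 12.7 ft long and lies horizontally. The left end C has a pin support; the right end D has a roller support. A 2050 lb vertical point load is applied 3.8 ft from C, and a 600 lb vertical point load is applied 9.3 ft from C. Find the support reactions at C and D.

Moments about C: D_y·12.7 − 2050·3.8 − 600·9.3 = 0 → D_y = 13370/12.7 = 1052.76 ≈ 1053 lb.
ΣF_y = 0: C_y + 1052.76 − 2050 − 600 = 0 → C_y = 1597 lb.
ΣF_x = 0: no horizontal applied forces, so C_x = 0.

C_x = 0, C_y = 1597 lb, D_y = 1053 lb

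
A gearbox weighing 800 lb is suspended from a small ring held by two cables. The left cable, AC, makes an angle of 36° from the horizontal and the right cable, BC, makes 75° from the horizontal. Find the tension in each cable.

T_AC = 221.8 lb, T_BC = 693.3 lb

ΣF_x = 0: −T_AC·cos36° + T_BC·cos75° = 0 → T_BC = 3.1258·T_AC.
ΣF_y = 0: T_AC·sin36° + T_BC·sin75° = 800.
Substitute: T_AC·(0.587785 + 3.1258·0.965926) = 800 → T_AC = 221.786 ≈ 221.8 lb.
Then T_BC = 3.1258 × 221.786 = 693.3 lb.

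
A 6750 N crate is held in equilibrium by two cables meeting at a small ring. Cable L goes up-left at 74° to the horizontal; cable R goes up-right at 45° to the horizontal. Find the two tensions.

T_L = 5457 N, T_R = 2127 N

ΣF_x = 0: −T_L·cos74° + T_R·cos45° = 0 → T_R = 0.38981·T_L.
ΣF_y = 0: T_L·sin74° + T_R·sin45° = 6750.
Substitute: T_L·(0.961262 + 0.38981·0.707107) = 6750 → T_L = 5457.19 ≈ 5457 N.
Then T_R = 0.38981 × 5457.19 = 2127 N.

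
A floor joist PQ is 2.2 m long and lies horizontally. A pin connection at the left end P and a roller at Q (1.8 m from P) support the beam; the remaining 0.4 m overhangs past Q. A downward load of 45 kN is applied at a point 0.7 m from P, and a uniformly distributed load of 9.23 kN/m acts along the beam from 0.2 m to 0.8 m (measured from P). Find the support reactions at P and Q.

Resultant of the distributed load: 9.23 × 0.6 = 5.538 kN at 0.5 m from P.
ΣM about P: Q_y·1.8 − 45·0.7 − (9.23·0.6)·0.5 = 0 → Q_y = 34.269/1.8 = 19.0383 ≈ 19.04 kN.
ΣF_y = 0: P_y + 19.0383 − 45 − 9.23·0.6 = 0 → P_y = 31.50 kN.
ΣF_x = 0: no horizontal applied forces, so P_x = 0.

P_x = 0, P_y = 31.50 kN, Q_y = 19.04 kN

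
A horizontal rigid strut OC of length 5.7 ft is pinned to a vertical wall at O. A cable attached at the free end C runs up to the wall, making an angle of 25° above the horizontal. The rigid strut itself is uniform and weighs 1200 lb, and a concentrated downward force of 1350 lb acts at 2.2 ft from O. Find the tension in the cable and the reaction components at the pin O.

ΣM about O: T·sin25°·5.7 − 1200·2.85 − 1350·2.2 = 0 → T = 6390/(5.7·0.422618) = 2652.64 ≈ 2653 lb.
ΣF_x = 0: O_x − T·cos25° = 0 → O_x = 2652.64 × 0.906308 = 2404 lb.
ΣF_y = 0: O_y + T·sin25° − 1200 − 1350 = 0 → O_y = 2550 − 2652.64 × 0.422618 = 1429 lb.

T = 2653 lb, O_x = 2404 lb, O_y = 1429 lb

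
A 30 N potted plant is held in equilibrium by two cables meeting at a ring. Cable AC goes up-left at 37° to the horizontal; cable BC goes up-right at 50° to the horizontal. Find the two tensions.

T_AC = 19.31 N, T_BC = 23.99 N

ΣF_x = 0: −T_AC·cos37° + T_BC·cos50° = 0 → T_BC = 1.24246·T_AC.
ΣF_y = 0: T_AC·sin37° + T_BC·sin50° = 30.
Substitute: T_AC·(0.601815 + 1.24246·0.766044) = 30 → T_AC = 19.3101 ≈ 19.31 N.
Then T_BC = 1.24246 × 19.3101 = 23.99 N.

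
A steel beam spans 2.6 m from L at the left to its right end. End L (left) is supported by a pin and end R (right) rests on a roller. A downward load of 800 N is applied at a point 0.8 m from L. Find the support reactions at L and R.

L_x = 0, L_y = 553.8 N, R_y = 246.2 N

Taking moments about L: R_y·2.6 − 800·0.8 = 0 → R_y = 640/2.6 = 246.154 ≈ 246.2 N.
ΣF_y = 0: L_y + 246.154 − 800 = 0 → L_y = 553.8 N.
ΣF_x = 0: no horizontal applied forces, so L_x = 0.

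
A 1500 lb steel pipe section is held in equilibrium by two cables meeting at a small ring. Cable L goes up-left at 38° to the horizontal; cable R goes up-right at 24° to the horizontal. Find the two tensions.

ΣF_x = 0: −T_L·cos38° + T_R·cos24° = 0 → T_R = 0.862585·T_L.
ΣF_y = 0: T_L·sin38° + T_R·sin24° = 1500.
Substitute: T_L·(0.615661 + 0.862585·0.406737) = 1500 → T_L = 1551.98 ≈ 1552 lb.
Then T_R = 0.862585 × 1551.98 = 1339 lb.

T_L = 1552 lb, T_R = 1339 lb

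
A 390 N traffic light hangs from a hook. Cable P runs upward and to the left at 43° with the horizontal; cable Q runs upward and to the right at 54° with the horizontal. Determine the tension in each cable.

ΣF_x = 0: −T_P·cos43° + T_Q·cos54° = 0 → T_Q = 1.24425·T_P.
ΣF_y = 0: T_P·sin43° + T_Q·sin54° = 390.
Substitute: T_P·(0.681998 + 1.24425·0.809017) = 390 → T_P = 230.958 ≈ 231.0 N.
Then T_Q = 1.24425 × 230.958 = 287.4 N.

T_P = 231.0 N, T_Q = 287.4 N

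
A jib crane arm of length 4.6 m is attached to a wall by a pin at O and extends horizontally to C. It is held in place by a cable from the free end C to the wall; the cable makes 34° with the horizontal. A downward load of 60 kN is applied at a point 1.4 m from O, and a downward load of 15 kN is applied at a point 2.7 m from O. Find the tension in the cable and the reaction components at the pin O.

ΣM about O: T·sin34°·4.6 − 60·1.4 − 15·2.7 = 0 → T = 124.5/(4.6·0.559193) = 48.4005 ≈ 48.40 kN.
ΣF_x = 0: O_x − T·cos34° = 0 → O_x = 48.4005 × 0.829038 = 40.13 kN.
ΣF_y = 0: O_y + T·sin34° − 60 − 15 = 0 → O_y = 75 − 48.4005 × 0.559193 = 47.93 kN.

T = 48.40 kN, O_x = 40.13 kN, O_y = 47.93 kN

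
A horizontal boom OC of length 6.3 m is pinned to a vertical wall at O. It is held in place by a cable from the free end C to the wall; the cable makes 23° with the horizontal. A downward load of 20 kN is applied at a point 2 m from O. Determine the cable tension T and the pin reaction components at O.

T = 16.25 kN, O_x = 14.96 kN, O_y = 13.65 kN

ΣM about O: T·sin23°·6.3 − 20·2 = 0 → T = 40/(6.3·0.390731) = 16.2496 ≈ 16.25 kN.
ΣF_x = 0: O_x − T·cos23° = 0 → O_x = 16.2496 × 0.920505 = 14.96 kN.
ΣF_y = 0: O_y + T·sin23° − 20 = 0 → O_y = 20 − 16.2496 × 0.390731 = 13.65 kN.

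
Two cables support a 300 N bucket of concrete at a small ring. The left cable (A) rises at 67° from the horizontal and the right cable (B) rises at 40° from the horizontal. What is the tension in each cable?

ΣF_x = 0: −T_A·cos67° + T_B·cos40° = 0 → T_B = 0.510063·T_A.
ΣF_y = 0: T_A·sin67° + T_B·sin40° = 300.
Substitute: T_A·(0.920505 + 0.510063·0.642788) = 300 → T_A = 240.314 ≈ 240.3 N.
Then T_B = 0.510063 × 240.314 = 122.6 N.

T_A = 240.3 N, T_B = 122.6 N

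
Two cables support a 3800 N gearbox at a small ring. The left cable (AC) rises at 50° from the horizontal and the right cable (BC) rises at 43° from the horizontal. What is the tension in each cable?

T_AC = 2783 N, T_BC = 2446 N

ΣF_x = 0: −T_AC·cos50° + T_BC·cos43° = 0 → T_BC = 0.878901·T_AC.
ΣF_y = 0: T_AC·sin50° + T_BC·sin43° = 3800.
Substitute: T_AC·(0.766044 + 0.878901·0.681998) = 3800 → T_AC = 2782.96 ≈ 2783 N.
Then T_BC = 0.878901 × 2782.96 = 2446 N.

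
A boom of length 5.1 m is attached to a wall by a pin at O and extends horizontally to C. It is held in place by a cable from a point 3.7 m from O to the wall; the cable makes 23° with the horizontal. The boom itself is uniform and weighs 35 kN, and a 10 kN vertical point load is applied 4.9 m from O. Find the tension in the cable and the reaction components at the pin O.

T = 95.63 kN, O_x = 88.03 kN, O_y = 7.635 kN

ΣM about O: T·sin23°·3.7 − 35·2.55 − 10·4.9 = 0 → T = 138.25/(3.7·0.390731) = 95.6281 ≈ 95.63 kN.
ΣF_x = 0: O_x − T·cos23° = 0 → O_x = 95.6281 × 0.920505 = 88.03 kN.
ΣF_y = 0: O_y + T·sin23° − 35 − 10 = 0 → O_y = 45 − 95.6281 × 0.390731 = 7.635 kN.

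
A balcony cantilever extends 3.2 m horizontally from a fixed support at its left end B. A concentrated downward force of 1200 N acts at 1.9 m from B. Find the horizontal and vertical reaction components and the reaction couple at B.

B_x = 0, B_y = 1200 N, M_B = 2280 N·m

ΣF_x = 0: B_x = 0.
ΣF_y = 0: B_y − 1200 = 0 → B_y = 1200 N.
ΣM about B: M_B − 1200·1.9 = 0 → M_B = 2280 N·m.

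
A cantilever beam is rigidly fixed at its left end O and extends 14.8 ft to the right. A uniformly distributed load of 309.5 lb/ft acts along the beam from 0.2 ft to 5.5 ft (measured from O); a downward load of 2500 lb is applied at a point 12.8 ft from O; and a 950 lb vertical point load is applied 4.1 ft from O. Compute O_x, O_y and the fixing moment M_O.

O_x = 0, O_y = 5090 lb, M_O = 40570 lb·ft

Resultant of the distributed load: 309.5 × 5.3 = 1640.35 lb at 2.85 ft from O.
ΣF_x = 0: O_x = 0.
ΣF_y = 0: O_y − 309.5·5.3 − 2500 − 950 = 0 → O_y = 5090 lb.
ΣM about O: M_O − (309.5·5.3)·2.85 − 2500·12.8 − 950·4.1 = 0 → M_O = 40570 lb·ft.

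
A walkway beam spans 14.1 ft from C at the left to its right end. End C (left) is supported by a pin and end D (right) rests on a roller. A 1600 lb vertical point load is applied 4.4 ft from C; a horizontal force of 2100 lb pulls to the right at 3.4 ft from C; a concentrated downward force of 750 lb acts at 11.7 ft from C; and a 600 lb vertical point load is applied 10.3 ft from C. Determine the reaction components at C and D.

C_x = -2100 lb, C_y = 1390 lb, D_y = 1560 lb

Taking moments about C: D_y·14.1 − 1600·4.4 − 750·11.7 − 600·10.3 = 0 → D_y = 21995/14.1 = 1559.93 ≈ 1560 lb.
ΣF_y = 0: C_y + 1559.93 − 1600 − 750 − 600 = 0 → C_y = 1390 lb.
ΣF_x = 0: C_x + 2100 = 0 → C_x = -2100 lb.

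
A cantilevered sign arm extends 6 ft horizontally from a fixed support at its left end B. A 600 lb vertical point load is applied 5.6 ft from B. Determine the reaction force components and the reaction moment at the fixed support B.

B_x = 0, B_y = 600.0 lb, M_B = 3360 lb·ft

ΣF_x = 0: B_x = 0.
ΣF_y = 0: B_y − 600 = 0 → B_y = 600.0 lb.
ΣM about B: M_B − 600·5.6 = 0 → M_B = 3360 lb·ft.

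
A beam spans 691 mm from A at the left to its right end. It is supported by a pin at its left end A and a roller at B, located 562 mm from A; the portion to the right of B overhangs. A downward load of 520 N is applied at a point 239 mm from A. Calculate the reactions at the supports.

A_x = 0, A_y = 298.9 N, B_y = 221.1 N

ΣM about A: B_y·562 − 520·239 = 0 → B_y = 124280/562 = 221.139 ≈ 221.1 N.
ΣF_y = 0: A_y + 221.139 − 520 = 0 → A_y = 298.9 N.
ΣF_x = 0: no horizontal applied forces, so A_x = 0.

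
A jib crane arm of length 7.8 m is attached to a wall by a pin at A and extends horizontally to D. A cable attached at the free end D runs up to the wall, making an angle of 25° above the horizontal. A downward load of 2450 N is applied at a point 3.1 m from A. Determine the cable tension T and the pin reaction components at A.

ΣM about A: T·sin25°·7.8 − 2450·3.1 = 0 → T = 7595/(7.8·0.422618) = 2304.01 ≈ 2304 N.
ΣF_x = 0: A_x − T·cos25° = 0 → A_x = 2304.01 × 0.906308 = 2088 N.
ΣF_y = 0: A_y + T·sin25° − 2450 = 0 → A_y = 2450 − 2304.01 × 0.422618 = 1476 N.

T = 2304 N, A_x = 2088 N, A_y = 1476 N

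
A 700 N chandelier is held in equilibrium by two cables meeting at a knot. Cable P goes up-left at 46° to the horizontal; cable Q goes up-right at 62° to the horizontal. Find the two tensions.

T_P = 345.5 N, T_Q = 511.3 N

ΣF_x = 0: −T_P·cos46° + T_Q·cos62° = 0 → T_Q = 1.47966·T_P.
ΣF_y = 0: T_P·sin46° + T_Q·sin62° = 700.
Substitute: T_P·(0.71934 + 1.47966·0.882948) = 700 → T_P = 345.542 ≈ 345.5 N.
Then T_Q = 1.47966 × 345.542 = 511.3 N.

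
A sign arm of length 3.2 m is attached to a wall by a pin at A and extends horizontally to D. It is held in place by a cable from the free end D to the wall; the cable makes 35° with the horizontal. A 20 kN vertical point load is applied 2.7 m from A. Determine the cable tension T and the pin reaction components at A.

T = 29.42 kN, A_x = 24.10 kN, A_y = 3.125 kN

ΣM about A: T·sin35°·3.2 − 20·2.7 = 0 → T = 54/(3.2·0.573576) = 29.4207 ≈ 29.42 kN.
ΣF_x = 0: A_x − T·cos35° = 0 → A_x = 29.4207 × 0.819152 = 24.10 kN.
ΣF_y = 0: A_y + T·sin35° − 20 = 0 → A_y = 20 − 29.4207 × 0.573576 = 3.125 kN.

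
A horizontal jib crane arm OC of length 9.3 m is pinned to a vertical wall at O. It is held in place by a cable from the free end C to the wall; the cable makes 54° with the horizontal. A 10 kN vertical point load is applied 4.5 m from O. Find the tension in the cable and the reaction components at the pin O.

ΣM about O: T·sin54°·9.3 − 10·4.5 = 0 → T = 45/(9.3·0.809017) = 5.98097 ≈ 5.981 kN.
ΣF_x = 0: O_x − T·cos54° = 0 → O_x = 5.98097 × 0.587785 = 3.516 kN.
ΣF_y = 0: O_y + T·sin54° − 10 = 0 → O_y = 10 − 5.98097 × 0.809017 = 5.161 kN.

T = 5.981 kN, O_x = 3.516 kN, O_y = 5.161 kN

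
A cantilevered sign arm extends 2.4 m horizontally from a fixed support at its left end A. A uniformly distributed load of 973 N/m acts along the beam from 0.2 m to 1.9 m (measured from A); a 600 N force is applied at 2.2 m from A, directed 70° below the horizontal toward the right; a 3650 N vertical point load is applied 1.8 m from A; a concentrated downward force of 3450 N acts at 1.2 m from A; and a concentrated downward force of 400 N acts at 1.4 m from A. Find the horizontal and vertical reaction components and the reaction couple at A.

Resultant of the distributed load: 973 × 1.7 = 1654.1 N at 1.05 m from A.
ΣF_x = 0: A_x + 600·cos70° = 0 → A_x = -205.2 N.
ΣF_y = 0: A_y − 973·1.7 − 600·sin70° − 3650 − 3450 − 400 = 0 → A_y = 9718 N.
ΣM about A: M_A − (973·1.7)·1.05 − 600·sin70°·2.2 − 3650·1.8 − 3450·1.2 − 400·1.4 = 0 → M_A = 14250 N·m.

A_x = -205.2 N, A_y = 9718 N, M_A = 14250 N·m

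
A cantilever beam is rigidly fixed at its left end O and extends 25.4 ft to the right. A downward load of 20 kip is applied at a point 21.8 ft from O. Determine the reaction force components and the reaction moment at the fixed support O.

O_x = 0, O_y = 20.00 kip, M_O = 436.0 kip·ft

ΣF_x = 0: O_x = 0.
ΣF_y = 0: O_y − 20 = 0 → O_y = 20.00 kip.
ΣM about O: M_O − 20·21.8 = 0 → M_O = 436.0 kip·ft.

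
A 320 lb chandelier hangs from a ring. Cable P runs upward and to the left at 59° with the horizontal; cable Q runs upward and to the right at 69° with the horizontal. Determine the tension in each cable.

T_P = 145.5 lb, T_Q = 209.1 lb

ΣF_x = 0: −T_P·cos59° + T_Q·cos69° = 0 → T_Q = 1.43718·T_P.
ΣF_y = 0: T_P·sin59° + T_Q·sin69° = 320.
Substitute: T_P·(0.857167 + 1.43718·0.93358) = 320 → T_P = 145.528 ≈ 145.5 lb.
Then T_Q = 1.43718 × 145.528 = 209.1 lb.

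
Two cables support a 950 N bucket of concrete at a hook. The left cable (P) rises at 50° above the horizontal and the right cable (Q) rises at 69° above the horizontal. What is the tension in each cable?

T_P = 389.3 N, T_Q = 698.2 N

ΣF_x = 0: −T_P·cos50° + T_Q·cos69° = 0 → T_Q = 1.79365·T_P.
ΣF_y = 0: T_P·sin50° + T_Q·sin69° = 950.
Substitute: T_P·(0.766044 + 1.79365·0.93358) = 950 → T_P = 389.255 ≈ 389.3 N.
Then T_Q = 1.79365 × 389.255 = 698.2 N.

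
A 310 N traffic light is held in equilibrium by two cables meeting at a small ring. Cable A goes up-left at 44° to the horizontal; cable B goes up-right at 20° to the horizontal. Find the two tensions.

T_A = 324.1 N, T_B = 248.1 N

ΣF_x = 0: −T_A·cos44° + T_B·cos20° = 0 → T_B = 0.765505·T_A.
ΣF_y = 0: T_A·sin44° + T_B·sin20° = 310.
Substitute: T_A·(0.694658 + 0.765505·0.34202) = 310 → T_A = 324.106 ≈ 324.1 N.
Then T_B = 0.765505 × 324.106 = 248.1 N.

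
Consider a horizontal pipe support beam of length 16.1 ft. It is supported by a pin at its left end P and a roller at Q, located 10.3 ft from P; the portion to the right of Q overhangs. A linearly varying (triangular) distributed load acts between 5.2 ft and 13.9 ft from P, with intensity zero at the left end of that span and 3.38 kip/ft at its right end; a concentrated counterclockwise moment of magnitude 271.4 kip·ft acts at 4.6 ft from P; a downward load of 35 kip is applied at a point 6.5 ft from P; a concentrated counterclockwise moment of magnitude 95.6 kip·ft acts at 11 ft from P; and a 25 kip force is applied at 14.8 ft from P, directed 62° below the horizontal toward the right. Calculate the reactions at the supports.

Resultant of the triangular load: ½ × 3.38 × 8.7 = 14.703 kip, acting at 11 ft from P (one-third of the span from the peak).
Moments about P: Q_y·10.3 − (½·3.38·8.7)·11 + 271.4 − 35·6.5 + 95.6 − 25·sin62°·14.8 = 0 → Q_y = 348.924/10.3 = 33.8761 ≈ 33.88 kip.
ΣF_y = 0: P_y + 33.8761 − ½·3.38·8.7 − 35 − 25·sin62° = 0 → P_y = 37.90 kip.
ΣF_x = 0: P_x + 25·cos62° = 0 → P_x = -11.74 kip.

P_x = -11.74 kip, P_y = 37.90 kip, Q_y = 33.88 kip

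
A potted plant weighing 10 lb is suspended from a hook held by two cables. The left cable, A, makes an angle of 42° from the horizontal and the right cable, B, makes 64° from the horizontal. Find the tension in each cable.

ΣF_x = 0: −T_A·cos42° + T_B·cos64° = 0 → T_B = 1.69524·T_A.
ΣF_y = 0: T_A·sin42° + T_B·sin64° = 10.
Substitute: T_A·(0.669131 + 1.69524·0.898794) = 10 → T_A = 4.56037 ≈ 4.560 lb.
Then T_B = 1.69524 × 4.56037 = 7.731 lb.

T_A = 4.560 lb, T_B = 7.731 lb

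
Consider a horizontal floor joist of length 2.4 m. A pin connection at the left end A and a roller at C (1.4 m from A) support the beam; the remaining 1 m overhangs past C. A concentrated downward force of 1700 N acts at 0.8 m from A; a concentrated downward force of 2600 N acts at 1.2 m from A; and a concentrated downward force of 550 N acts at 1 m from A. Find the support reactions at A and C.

ΣM about A: C_y·1.4 − 1700·0.8 − 2600·1.2 − 550·1 = 0 → C_y = 5030/1.4 = 3592.86 ≈ 3593 N.
ΣF_y = 0: A_y + 3592.86 − 1700 − 2600 − 550 = 0 → A_y = 1257 N.
ΣF_x = 0: no horizontal applied forces, so A_x = 0.

A_x = 0, A_y = 1257 N, C_y = 3593 N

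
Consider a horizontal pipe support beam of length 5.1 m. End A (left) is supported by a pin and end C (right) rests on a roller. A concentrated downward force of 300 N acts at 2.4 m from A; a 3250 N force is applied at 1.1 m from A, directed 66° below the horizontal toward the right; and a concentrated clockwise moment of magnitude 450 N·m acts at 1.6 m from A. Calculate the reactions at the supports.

ΣM about A: C_y·5.1 − 300·2.4 − 3250·sin66°·1.1 − 450 = 0 → C_y = 4435.93/5.1 = 869.79 ≈ 869.8 N.
ΣF_y = 0: A_y + 869.79 − 300 − 3250·sin66° = 0 → A_y = 2399 N.
ΣF_x = 0: A_x + 3250·cos66° = 0 → A_x = -1322 N.

A_x = -1322 N, A_y = 2399 N, C_y = 869.8 N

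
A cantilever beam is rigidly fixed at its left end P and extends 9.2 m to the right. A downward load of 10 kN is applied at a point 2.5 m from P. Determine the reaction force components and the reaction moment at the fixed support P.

P_x = 0, P_y = 10.00 kN, M_P = 25.00 kN·m

ΣF_x = 0: P_x = 0.
ΣF_y = 0: P_y − 10 = 0 → P_y = 10.00 kN.
ΣM about P: M_P − 10·2.5 = 0 → M_P = 25.00 kN·m.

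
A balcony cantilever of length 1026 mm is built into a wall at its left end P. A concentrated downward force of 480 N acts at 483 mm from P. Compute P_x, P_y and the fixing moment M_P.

P_x = 0, P_y = 480.0 N, M_P = 231800 N·mm

ΣF_x = 0: P_x = 0.
ΣF_y = 0: P_y − 480 = 0 → P_y = 480.0 N.
ΣM about P: M_P − 480·483 = 0 → M_P = 231800 N·mm.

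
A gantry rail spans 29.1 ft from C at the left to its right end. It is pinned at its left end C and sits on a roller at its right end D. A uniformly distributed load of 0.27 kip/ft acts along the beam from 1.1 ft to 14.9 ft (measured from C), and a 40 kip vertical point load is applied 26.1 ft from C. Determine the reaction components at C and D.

C_x = 0, C_y = 6.825 kip, D_y = 36.90 kip

Resultant of the distributed load: 0.27 × 13.8 = 3.726 kip at 8 ft from C.
Taking moments about C: D_y·29.1 − (0.27·13.8)·8 − 40·26.1 = 0 → D_y = 1073.808/29.1 = 36.9006 ≈ 36.90 kip.
ΣF_y = 0: C_y + 36.9006 − 0.27·13.8 − 40 = 0 → C_y = 6.825 kip.
ΣF_x = 0: no horizontal applied forces, so C_x = 0.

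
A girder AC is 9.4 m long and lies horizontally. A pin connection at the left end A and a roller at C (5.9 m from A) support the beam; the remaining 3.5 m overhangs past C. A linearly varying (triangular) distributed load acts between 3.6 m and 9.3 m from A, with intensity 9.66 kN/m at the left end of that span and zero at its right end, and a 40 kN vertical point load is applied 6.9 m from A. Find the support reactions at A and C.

A_x = 0, A_y = -4.913 kN, C_y = 72.44 kN

Resultant of the triangular load: ½ × 9.66 × 5.7 = 27.531 kN, acting at 5.5 m from A (one-third of the span from the peak).
Moments about A: C_y·5.9 − (½·9.66·5.7)·5.5 − 40·6.9 = 0 → C_y = 427.4205/5.9 = 72.4442 ≈ 72.44 kN.
ΣF_y = 0: A_y + 72.4442 − ½·9.66·5.7 − 40 = 0 → A_y = -4.913 kN.
ΣF_x = 0: no horizontal applied forces, so A_x = 0.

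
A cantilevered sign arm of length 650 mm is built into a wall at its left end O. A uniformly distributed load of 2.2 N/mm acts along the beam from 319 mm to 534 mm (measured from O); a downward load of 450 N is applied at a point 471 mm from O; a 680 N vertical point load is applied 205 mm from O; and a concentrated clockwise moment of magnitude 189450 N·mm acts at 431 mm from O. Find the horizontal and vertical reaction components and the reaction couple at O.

Resultant of the distributed load: 2.2 × 215 = 473 N at 426.5 mm from O.
ΣF_x = 0: O_x = 0.
ΣF_y = 0: O_y − 2.2·215 − 450 − 680 = 0 → O_y = 1603 N.
ΣM about O: M_O − (2.2·215)·426.5 − 450·471 − 680·205 − 189450 = 0 → M_O = 742500 N·mm.

O_x = 0, O_y = 1603 N, M_O = 742500 N·mm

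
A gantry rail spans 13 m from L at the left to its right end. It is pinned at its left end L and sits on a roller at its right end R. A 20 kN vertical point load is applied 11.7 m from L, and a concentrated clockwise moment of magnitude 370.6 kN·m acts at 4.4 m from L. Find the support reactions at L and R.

L_x = 0, L_y = -26.51 kN, R_y = 46.51 kN

Moments about L: R_y·13 − 20·11.7 − 370.6 = 0 → R_y = 604.6/13 = 46.5077 ≈ 46.51 kN.
ΣF_y = 0: L_y + 46.5077 − 20 = 0 → L_y = -26.51 kN.
ΣF_x = 0: no horizontal applied forces, so L_x = 0.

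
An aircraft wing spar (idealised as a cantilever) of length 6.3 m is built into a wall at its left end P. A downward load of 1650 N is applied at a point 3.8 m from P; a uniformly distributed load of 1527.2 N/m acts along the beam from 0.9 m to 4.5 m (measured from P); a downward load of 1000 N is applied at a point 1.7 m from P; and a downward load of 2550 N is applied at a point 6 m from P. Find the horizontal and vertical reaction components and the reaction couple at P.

P_x = 0, P_y = 10700 N, M_P = 38110 N·m

Resultant of the distributed load: 1527.2 × 3.6 = 5497.92 N at 2.7 m from P.
ΣF_x = 0: P_x = 0.
ΣF_y = 0: P_y − 1650 − 1527.2·3.6 − 1000 − 2550 = 0 → P_y = 10700 N.
ΣM about P: M_P − 1650·3.8 − (1527.2·3.6)·2.7 − 1000·1.7 − 2550·6 = 0 → M_P = 38110 N·m.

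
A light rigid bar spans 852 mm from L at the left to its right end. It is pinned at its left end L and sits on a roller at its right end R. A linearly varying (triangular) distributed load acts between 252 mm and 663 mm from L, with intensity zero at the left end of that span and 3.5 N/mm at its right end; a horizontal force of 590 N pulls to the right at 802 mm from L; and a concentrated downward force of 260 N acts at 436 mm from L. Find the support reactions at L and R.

Resultant of the triangular load: ½ × 3.5 × 411 = 719.25 N, acting at 526 mm from L (one-third of the span from the peak).
Taking moments about L: R_y·852 − (½·3.5·411)·526 − 260·436 = 0 → R_y = 491685.5/852 = 577.096 ≈ 577.1 N.
ΣF_y = 0: L_y + 577.096 − ½·3.5·411 − 260 = 0 → L_y = 402.2 N.
ΣF_x = 0: L_x + 590 = 0 → L_x = -590.0 N.

L_x = -590.0 N, L_y = 402.2 N, R_y = 577.1 N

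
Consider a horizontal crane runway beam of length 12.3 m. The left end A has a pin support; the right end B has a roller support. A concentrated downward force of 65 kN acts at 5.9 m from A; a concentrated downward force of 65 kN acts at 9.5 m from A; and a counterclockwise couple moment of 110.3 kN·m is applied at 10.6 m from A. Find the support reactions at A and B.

ΣM about A: B_y·12.3 − 65·5.9 − 65·9.5 + 110.3 = 0 → B_y = 890.7/12.3 = 72.4146 ≈ 72.41 kN.
ΣF_y = 0: A_y + 72.4146 − 65 − 65 = 0 → A_y = 57.59 kN.
ΣF_x = 0: no horizontal applied forces, so A_x = 0.

A_x = 0, A_y = 57.59 kN, B_y = 72.41 kN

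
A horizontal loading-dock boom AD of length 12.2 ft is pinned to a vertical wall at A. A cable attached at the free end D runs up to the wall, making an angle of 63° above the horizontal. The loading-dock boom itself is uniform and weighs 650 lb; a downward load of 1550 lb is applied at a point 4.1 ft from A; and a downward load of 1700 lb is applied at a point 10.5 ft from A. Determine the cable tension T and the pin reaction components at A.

T = 2591 lb, A_x = 1177 lb, A_y = 1591 lb

ΣM about A: T·sin63°·12.2 − 650·6.1 − 1550·4.1 − 1700·10.5 = 0 → T = 28170/(12.2·0.891007) = 2591.47 ≈ 2591 lb.
ΣF_x = 0: A_x − T·cos63° = 0 → A_x = 2591.47 × 0.45399 = 1177 lb.
ΣF_y = 0: A_y + T·sin63° − 650 − 1550 − 1700 = 0 → A_y = 3900 − 2591.47 × 0.891007 = 1591 lb.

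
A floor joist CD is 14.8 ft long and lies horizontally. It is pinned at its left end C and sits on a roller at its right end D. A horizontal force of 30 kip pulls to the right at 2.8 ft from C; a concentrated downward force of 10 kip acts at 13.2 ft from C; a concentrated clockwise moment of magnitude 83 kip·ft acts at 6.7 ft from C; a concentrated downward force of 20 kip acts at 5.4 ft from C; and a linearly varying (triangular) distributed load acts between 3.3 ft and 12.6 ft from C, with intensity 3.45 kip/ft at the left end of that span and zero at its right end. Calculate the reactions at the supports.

Resultant of the triangular load: ½ × 3.45 × 9.3 = 16.0425 kip, acting at 6.4 ft from C (one-third of the span from the peak).
ΣM about C: D_y·14.8 − 10·13.2 − 83 − 20·5.4 − (½·3.45·9.3)·6.4 = 0 → D_y = 425.672/14.8 = 28.7616 ≈ 28.76 kip.
ΣF_y = 0: C_y + 28.7616 − 10 − 20 − ½·3.45·9.3 = 0 → C_y = 17.28 kip.
ΣF_x = 0: C_x + 30 = 0 → C_x = -30.00 kip.

C_x = -30.00 kip, C_y = 17.28 kip, D_y = 28.76 kip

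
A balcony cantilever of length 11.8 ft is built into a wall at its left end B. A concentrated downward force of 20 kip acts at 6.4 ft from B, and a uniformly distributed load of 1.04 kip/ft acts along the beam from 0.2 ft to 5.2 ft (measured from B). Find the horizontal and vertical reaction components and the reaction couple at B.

Resultant of the distributed load: 1.04 × 5 = 5.2 kip at 2.7 ft from B.
ΣF_x = 0: B_x = 0.
ΣF_y = 0: B_y − 20 − 1.04·5 = 0 → B_y = 25.20 kip.
ΣM about B: M_B − 20·6.4 − (1.04·5)·2.7 = 0 → M_B = 142.0 kip·ft.

B_x = 0, B_y = 25.20 kip, M_B = 142.0 kip·ft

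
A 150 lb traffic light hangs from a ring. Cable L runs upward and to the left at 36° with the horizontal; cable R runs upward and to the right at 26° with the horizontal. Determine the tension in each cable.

T_L = 152.7 lb, T_R = 137.4 lb

ΣF_x = 0: −T_L·cos36° + T_R·cos26° = 0 → T_R = 0.900114·T_L.
ΣF_y = 0: T_L·sin36° + T_R·sin26° = 150.
Substitute: T_L·(0.587785 + 0.900114·0.438371) = 150 → T_L = 152.692 ≈ 152.7 lb.
Then T_R = 0.900114 × 152.692 = 137.4 lb.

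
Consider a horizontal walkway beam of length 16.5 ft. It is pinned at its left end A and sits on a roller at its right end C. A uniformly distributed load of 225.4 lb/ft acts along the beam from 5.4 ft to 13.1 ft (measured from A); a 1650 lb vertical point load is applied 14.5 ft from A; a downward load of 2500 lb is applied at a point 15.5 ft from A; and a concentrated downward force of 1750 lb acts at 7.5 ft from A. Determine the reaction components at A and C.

Resultant of the distributed load: 225.4 × 7.7 = 1735.58 lb at 9.25 ft from A.
Moments about A: C_y·16.5 − (225.4·7.7)·9.25 − 1650·14.5 − 2500·15.5 − 1750·7.5 = 0 → C_y = 91854.115/16.5 = 5566.92 ≈ 5567 lb.
ΣF_y = 0: A_y + 5566.92 − 225.4·7.7 − 1650 − 2500 − 1750 = 0 → A_y = 2069 lb.
ΣF_x = 0: no horizontal applied forces, so A_x = 0.

A_x = 0, A_y = 2069 lb, C_y = 5567 lb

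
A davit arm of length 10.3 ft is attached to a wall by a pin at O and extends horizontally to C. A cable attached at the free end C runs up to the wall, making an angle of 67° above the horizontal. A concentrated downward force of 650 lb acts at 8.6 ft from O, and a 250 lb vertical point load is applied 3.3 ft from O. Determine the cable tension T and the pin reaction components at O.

ΣM about O: T·sin67°·10.3 − 650·8.6 − 250·3.3 = 0 → T = 6415/(10.3·0.920505) = 676.602 ≈ 676.6 lb.
ΣF_x = 0: O_x − T·cos67° = 0 → O_x = 676.602 × 0.390731 = 264.4 lb.
ΣF_y = 0: O_y + T·sin67° − 650 − 250 = 0 → O_y = 900 − 676.602 × 0.920505 = 277.2 lb.

T = 676.6 lb, O_x = 264.4 lb, O_y = 277.2 lb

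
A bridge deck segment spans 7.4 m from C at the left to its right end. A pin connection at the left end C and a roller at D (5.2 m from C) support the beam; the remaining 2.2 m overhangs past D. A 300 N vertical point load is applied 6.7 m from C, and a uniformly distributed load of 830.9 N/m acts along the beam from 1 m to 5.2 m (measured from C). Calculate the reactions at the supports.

Resultant of the distributed load: 830.9 × 4.2 = 3489.78 N at 3.1 m from C.
Taking moments about C: D_y·5.2 − 300·6.7 − (830.9·4.2)·3.1 = 0 → D_y = 12828.318/5.2 = 2466.98 ≈ 2467 N.
ΣF_y = 0: C_y + 2466.98 − 300 − 830.9·4.2 = 0 → C_y = 1323 N.
ΣF_x = 0: no horizontal applied forces, so C_x = 0.

C_x = 0, C_y = 1323 N, D_y = 2467 N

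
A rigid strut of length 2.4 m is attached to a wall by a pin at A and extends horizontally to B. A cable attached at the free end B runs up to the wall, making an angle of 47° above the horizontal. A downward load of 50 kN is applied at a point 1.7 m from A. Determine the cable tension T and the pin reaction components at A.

ΣM about A: T·sin47°·2.4 − 50·1.7 = 0 → T = 85/(2.4·0.731354) = 48.4262 ≈ 48.43 kN.
ΣF_x = 0: A_x − T·cos47° = 0 → A_x = 48.4262 × 0.681998 = 33.03 kN.
ΣF_y = 0: A_y + T·sin47° − 50 = 0 → A_y = 50 − 48.4262 × 0.731354 = 14.58 kN.

T = 48.43 kN, A_x = 33.03 kN, A_y = 14.58 kN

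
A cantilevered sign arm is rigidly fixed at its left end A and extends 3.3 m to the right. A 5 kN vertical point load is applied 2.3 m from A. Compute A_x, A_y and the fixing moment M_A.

ΣF_x = 0: A_x = 0.
ΣF_y = 0: A_y − 5 = 0 → A_y = 5.000 kN.
ΣM about A: M_A − 5·2.3 = 0 → M_A = 11.50 kN·m.

A_x = 0, A_y = 5.000 kN, M_A = 11.50 kN·m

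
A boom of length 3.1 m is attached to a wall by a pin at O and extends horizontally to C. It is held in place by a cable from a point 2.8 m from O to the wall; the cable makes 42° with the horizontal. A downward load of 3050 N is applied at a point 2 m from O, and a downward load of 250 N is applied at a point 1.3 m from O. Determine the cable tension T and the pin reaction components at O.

ΣM about O: T·sin42°·2.8 − 3050·2 − 250·1.3 = 0 → T = 6425/(2.8·0.669131) = 3429.29 ≈ 3429 N.
ΣF_x = 0: O_x − T·cos42° = 0 → O_x = 3429.29 × 0.743145 = 2548 N.
ΣF_y = 0: O_y + T·sin42° − 3050 − 250 = 0 → O_y = 3300 − 3429.29 × 0.669131 = 1005 N.

T = 3429 N, O_x = 2548 N, O_y = 1005 N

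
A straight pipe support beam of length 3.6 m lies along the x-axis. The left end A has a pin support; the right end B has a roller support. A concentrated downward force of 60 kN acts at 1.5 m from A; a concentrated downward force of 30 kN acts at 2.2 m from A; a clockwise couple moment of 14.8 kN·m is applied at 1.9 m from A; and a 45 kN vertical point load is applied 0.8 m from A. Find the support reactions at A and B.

A_x = 0, A_y = 77.56 kN, B_y = 57.44 kN

Taking moments about A: B_y·3.6 − 60·1.5 − 30·2.2 − 14.8 − 45·0.8 = 0 → B_y = 206.8/3.6 = 57.4444 ≈ 57.44 kN.
ΣF_y = 0: A_y + 57.4444 − 60 − 30 − 45 = 0 → A_y = 77.56 kN.
ΣF_x = 0: no horizontal applied forces, so A_x = 0.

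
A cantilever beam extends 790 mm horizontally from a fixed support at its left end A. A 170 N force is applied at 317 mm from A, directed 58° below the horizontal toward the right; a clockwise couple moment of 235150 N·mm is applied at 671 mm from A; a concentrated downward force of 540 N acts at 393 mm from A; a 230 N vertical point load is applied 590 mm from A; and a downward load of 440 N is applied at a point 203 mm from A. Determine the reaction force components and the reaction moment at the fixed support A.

ΣF_x = 0: A_x + 170·cos58° = 0 → A_x = -90.09 N.
ΣF_y = 0: A_y − 170·sin58° − 540 − 230 − 440 = 0 → A_y = 1354 N.
ΣM about A: M_A − 170·sin58°·317 − 235150 − 540·393 − 230·590 − 440·203 = 0 → M_A = 718100 N·mm.

A_x = -90.09 N, A_y = 1354 N, M_A = 718100 N·mm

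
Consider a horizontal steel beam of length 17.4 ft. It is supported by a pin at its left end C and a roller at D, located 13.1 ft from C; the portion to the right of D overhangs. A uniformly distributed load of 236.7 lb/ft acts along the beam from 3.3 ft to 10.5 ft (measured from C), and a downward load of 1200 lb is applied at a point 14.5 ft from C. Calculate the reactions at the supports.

Resultant of the distributed load: 236.7 × 7.2 = 1704.24 lb at 6.9 ft from C.
Moments about C: D_y·13.1 − (236.7·7.2)·6.9 − 1200·14.5 = 0 → D_y = 29159.256/13.1 = 2225.9 ≈ 2226 lb.
ΣF_y = 0: C_y + 2225.9 − 236.7·7.2 − 1200 = 0 → C_y = 678.3 lb.
ΣF_x = 0: no horizontal applied forces, so C_x = 0.

C_x = 0, C_y = 678.3 lb, D_y = 2226 lb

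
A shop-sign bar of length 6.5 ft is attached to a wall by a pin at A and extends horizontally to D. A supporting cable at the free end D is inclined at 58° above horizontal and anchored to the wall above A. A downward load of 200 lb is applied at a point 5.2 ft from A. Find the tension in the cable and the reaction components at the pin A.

ΣM about A: T·sin58°·6.5 − 200·5.2 = 0 → T = 1040/(6.5·0.848048) = 188.669 ≈ 188.7 lb.
ΣF_x = 0: A_x − T·cos58° = 0 → A_x = 188.669 × 0.529919 = 99.98 lb.
ΣF_y = 0: A_y + T·sin58° − 200 = 0 → A_y = 200 − 188.669 × 0.848048 = 40.00 lb.

T = 188.7 lb, A_x = 99.98 lb, A_y = 40.00 lb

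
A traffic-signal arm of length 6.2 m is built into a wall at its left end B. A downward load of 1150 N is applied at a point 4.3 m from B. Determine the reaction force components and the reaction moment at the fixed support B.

B_x = 0, B_y = 1150 N, M_B = 4945 N·m

ΣF_x = 0: B_x = 0.
ΣF_y = 0: B_y − 1150 = 0 → B_y = 1150 N.
ΣM about B: M_B − 1150·4.3 = 0 → M_B = 4945 N·m.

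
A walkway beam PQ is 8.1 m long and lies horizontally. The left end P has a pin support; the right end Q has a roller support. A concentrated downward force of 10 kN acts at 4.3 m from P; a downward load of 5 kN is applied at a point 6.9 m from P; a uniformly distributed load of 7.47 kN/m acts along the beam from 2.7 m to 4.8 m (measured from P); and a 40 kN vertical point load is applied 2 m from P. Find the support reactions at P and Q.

P_x = 0, P_y = 43.98 kN, Q_y = 26.71 kN

Resultant of the distributed load: 7.47 × 2.1 = 15.687 kN at 3.75 m from P.
ΣM about P: Q_y·8.1 − 10·4.3 − 5·6.9 − (7.47·2.1)·3.75 − 40·2 = 0 → Q_y = 216.32625/8.1 = 26.7069 ≈ 26.71 kN.
ΣF_y = 0: P_y + 26.7069 − 10 − 5 − 7.47·2.1 − 40 = 0 → P_y = 43.98 kN.
ΣF_x = 0: no horizontal applied forces, so P_x = 0.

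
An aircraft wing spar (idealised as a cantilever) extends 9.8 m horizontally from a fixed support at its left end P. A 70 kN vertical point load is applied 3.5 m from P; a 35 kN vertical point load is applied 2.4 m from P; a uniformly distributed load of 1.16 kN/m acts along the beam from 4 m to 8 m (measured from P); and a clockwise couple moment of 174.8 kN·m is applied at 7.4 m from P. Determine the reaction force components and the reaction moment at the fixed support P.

Resultant of the distributed load: 1.16 × 4 = 4.64 kN at 6 m from P.
ΣF_x = 0: P_x = 0.
ΣF_y = 0: P_y − 70 − 35 − 1.16·4 = 0 → P_y = 109.6 kN.
ΣM about P: M_P − 70·3.5 − 35·2.4 − (1.16·4)·6 − 174.8 = 0 → M_P = 531.6 kN·m.

P_x = 0, P_y = 109.6 kN, M_P = 531.6 kN·m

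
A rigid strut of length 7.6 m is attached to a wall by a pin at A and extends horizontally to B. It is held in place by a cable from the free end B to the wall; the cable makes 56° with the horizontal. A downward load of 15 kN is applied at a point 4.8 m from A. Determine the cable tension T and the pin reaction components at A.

ΣM about A: T·sin56°·7.6 − 15·4.8 = 0 → T = 72/(7.6·0.829038) = 11.4273 ≈ 11.43 kN.
ΣF_x = 0: A_x − T·cos56° = 0 → A_x = 11.4273 × 0.559193 = 6.390 kN.
ΣF_y = 0: A_y + T·sin56° − 15 = 0 → A_y = 15 − 11.4273 × 0.829038 = 5.526 kN.

T = 11.43 kN, A_x = 6.390 kN, A_y = 5.526 kN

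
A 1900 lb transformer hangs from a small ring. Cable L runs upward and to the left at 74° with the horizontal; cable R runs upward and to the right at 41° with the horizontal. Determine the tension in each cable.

ΣF_x = 0: −T_L·cos74° + T_R·cos41° = 0 → T_R = 0.365223·T_L.
ΣF_y = 0: T_L·sin74° + T_R·sin41° = 1900.
Substitute: T_L·(0.961262 + 0.365223·0.656059) = 1900 → T_L = 1582.19 ≈ 1582 lb.
Then T_R = 0.365223 × 1582.19 = 577.9 lb.

T_L = 1582 lb, T_R = 577.9 lb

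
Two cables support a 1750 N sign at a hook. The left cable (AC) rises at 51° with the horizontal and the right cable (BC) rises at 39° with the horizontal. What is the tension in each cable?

T_AC = 1360 N, T_BC = 1101 N

ΣF_x = 0: −T_AC·cos51° + T_BC·cos39° = 0 → T_BC = 0.809784·T_AC.
ΣF_y = 0: T_AC·sin51° + T_BC·sin39° = 1750.
Substitute: T_AC·(0.777146 + 0.809784·0.62932) = 1750 → T_AC = 1360.01 ≈ 1360 N.
Then T_BC = 0.809784 × 1360.01 = 1101 N.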